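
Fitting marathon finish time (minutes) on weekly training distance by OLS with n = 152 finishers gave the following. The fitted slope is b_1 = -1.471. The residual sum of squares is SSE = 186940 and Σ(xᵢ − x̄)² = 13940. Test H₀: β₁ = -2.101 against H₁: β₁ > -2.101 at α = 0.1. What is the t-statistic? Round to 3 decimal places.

t = 2.107

MSE = SSE/(n − 2) = 186940/150 = 1246.27.
SE(b_1) = √(MSE/Sₓₓ) = √(1246.27/13940) = 0.299002.
t = (-1.471 − (-2.101)) / 0.299002 = 2.107.
df = n − 2 = 150.
One-sided p ≈ 0.0184, which is < 0.1, so reject H₀.
There is evidence that the true slope on weekly training distance exceeds -2.101 minutes per unit.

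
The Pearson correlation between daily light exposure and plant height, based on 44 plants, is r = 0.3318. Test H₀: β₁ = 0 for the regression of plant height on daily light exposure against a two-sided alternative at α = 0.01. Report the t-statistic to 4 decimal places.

t = r·√(n − 2)/√(1 − r²) = 0.3318·√42/√0.889909 = 2.2794.
df = n − 2 = 42.
Two-sided p ≈ 0.0278, which is ≥ 0.01, so fail to reject H₀.
The data do not give significant evidence of a linear association between daily light exposure and plant height.

t = 2.2794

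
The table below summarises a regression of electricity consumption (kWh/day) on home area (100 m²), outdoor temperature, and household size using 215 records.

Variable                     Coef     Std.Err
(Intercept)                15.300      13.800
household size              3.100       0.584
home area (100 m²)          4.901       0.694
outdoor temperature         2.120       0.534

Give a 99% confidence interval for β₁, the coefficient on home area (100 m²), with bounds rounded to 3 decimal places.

(3.097, 6.705)

Read off: b = 4.901, SE = 0.694 for home area (100 m²).
df = n − k − 1 = 215 − 3 − 1 = 211.
t* = t_{0.005, 211} = 2.59933.
Margin = t* × SE = 2.59933 × 0.694 = 1.80394.
CI: 4.901 ± 1.80394 → (3.097, 6.705).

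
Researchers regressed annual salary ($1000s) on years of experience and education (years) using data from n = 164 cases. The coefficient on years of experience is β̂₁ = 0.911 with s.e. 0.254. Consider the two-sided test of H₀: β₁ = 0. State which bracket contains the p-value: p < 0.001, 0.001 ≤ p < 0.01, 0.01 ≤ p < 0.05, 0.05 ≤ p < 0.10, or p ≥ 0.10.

p < 0.001

t = 0.911 / 0.254 = 3.587.
df = n − k − 1 = 164 − 2 − 1 = 161.
Two-sided p = 2·P(T_{161} > |t|) ≈ 0.0004.
So p < 0.001.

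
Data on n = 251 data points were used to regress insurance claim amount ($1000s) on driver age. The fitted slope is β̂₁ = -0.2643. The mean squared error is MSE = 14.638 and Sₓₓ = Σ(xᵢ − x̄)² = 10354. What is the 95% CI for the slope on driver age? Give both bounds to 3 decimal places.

(-0.338, -0.190)

SE(β̂₁) = √(MSE/Sₓₓ) = √(14.638/10354) = 0.0375999.
df = n − 2 = 249.
t* = t_{0.025, 249} = 1.969537.
Margin = t* × SE = 1.969537 × 0.0375999 = 0.07405.
CI: -0.2643 ± 0.07405 → (-0.338, -0.190).
With 95% confidence, each one-unit increase in driver age is associated with a change of between -0.338 and -0.190 $1000s in insurance claim amount.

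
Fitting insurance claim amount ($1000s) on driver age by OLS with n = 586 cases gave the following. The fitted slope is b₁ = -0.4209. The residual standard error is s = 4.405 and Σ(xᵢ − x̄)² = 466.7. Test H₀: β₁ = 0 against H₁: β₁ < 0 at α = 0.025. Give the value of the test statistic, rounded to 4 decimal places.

t = -2.0642

SE(b₁) = s/√Sₓₓ = 4.405/√466.7 = 0.203905.
t = -0.4209 / 0.203905 = -2.0642.
df = n − 2 = 584.
One-sided p ≈ 0.0197, which is < 0.025, so reject H₀.
There is evidence that the true slope on driver age is negative.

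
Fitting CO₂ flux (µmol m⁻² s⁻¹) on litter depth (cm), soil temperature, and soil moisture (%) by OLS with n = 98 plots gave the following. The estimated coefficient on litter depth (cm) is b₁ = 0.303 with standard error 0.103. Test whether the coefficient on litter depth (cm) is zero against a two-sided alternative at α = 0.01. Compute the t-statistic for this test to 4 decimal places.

t = 2.9417

H₀: β₁ = 0 vs H₁: β₁ ≠ 0.
t = (b₁ − β₁⁰)/SE = 0.303 / 0.103 = 2.9417.
df = n − k − 1 = 98 − 3 − 1 = 94.
Two-sided p ≈ 0.0041, which is < 0.01, so reject H₀.
There is evidence that litter depth (cm) is associated with CO₂ flux, holding the other predictors fixed.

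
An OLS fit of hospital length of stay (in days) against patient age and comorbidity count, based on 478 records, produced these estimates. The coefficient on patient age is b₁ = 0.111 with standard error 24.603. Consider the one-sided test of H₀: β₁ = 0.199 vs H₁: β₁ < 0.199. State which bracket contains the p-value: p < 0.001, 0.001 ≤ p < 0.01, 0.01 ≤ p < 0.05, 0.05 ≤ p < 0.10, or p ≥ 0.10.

t = (0.111 − 0.199) / 24.603 = -0.004.
df = n − k − 1 = 478 − 2 − 1 = 475.
One-sided p = P(T_{475} < t) ≈ 0.4986.
So p ≥ 0.10.

p ≥ 0.10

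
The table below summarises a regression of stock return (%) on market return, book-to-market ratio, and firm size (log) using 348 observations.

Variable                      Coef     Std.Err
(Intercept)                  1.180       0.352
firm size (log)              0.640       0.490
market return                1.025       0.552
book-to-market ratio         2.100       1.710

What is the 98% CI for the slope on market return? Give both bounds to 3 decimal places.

(-0.265, 2.315)

Read off: b = 1.025, SE = 0.552 for market return.
df = n − k − 1 = 348 − 3 − 1 = 344.
t* = t_{0.01, 344} = 2.337237.
Margin = t* × SE = 2.337237 × 0.552 = 1.29015.
CI: 1.025 ± 1.29015 → (-0.265, 2.315).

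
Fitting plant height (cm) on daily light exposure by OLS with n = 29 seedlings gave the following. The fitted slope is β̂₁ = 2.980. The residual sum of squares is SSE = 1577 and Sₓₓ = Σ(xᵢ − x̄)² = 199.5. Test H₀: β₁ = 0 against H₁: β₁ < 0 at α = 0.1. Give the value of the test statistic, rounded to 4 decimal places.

t = 5.5075

MSE = SSE/(n − 2) = 1577/27 = 58.4074.
SE(β̂₁) = √(MSE/Sₓₓ) = √(58.4074/199.5) = 0.541081.
t = 2.980 / 0.541081 = 5.5075.
df = n − 2 = 27.
One-sided p ≈ 1.0000, which is ≥ 0.1, so fail to reject H₀.
The data do not give significant evidence that the true slope on daily light exposure is negative.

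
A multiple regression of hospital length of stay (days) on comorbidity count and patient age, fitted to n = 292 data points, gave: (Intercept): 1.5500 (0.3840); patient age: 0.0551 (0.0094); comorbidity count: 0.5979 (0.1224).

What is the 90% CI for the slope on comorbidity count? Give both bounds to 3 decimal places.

Read off: b = 0.5979, SE = 0.1224 for comorbidity count.
df = n − k − 1 = 292 − 2 − 1 = 289.
t* = t_{0.05, 289} = 1.650143.
Margin = t* × SE = 1.650143 × 0.1224 = 0.20198.
CI: 0.5979 ± 0.20198 → (0.396, 0.800).

(0.396, 0.800)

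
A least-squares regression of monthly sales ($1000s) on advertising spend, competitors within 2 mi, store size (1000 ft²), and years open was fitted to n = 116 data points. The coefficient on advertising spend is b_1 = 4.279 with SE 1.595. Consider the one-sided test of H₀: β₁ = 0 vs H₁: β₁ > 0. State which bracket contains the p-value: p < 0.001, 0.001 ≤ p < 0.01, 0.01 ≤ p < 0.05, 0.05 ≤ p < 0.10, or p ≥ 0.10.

0.001 ≤ p < 0.01

t = 4.279 / 1.595 = 2.683.
df = n − k − 1 = 116 − 4 − 1 = 111.
One-sided p = P(T_{111} > t) ≈ 0.0042.
So 0.001 ≤ p < 0.01.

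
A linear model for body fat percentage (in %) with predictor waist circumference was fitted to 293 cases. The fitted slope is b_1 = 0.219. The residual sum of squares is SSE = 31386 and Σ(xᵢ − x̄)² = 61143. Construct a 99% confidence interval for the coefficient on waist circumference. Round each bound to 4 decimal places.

MSE = SSE/(n − 2) = 31386/291 = 107.856.
SE(b_1) = √(MSE/Sₓₓ) = √(107.856/61143) = 0.0419999.
df = n − 2 = 291.
t* = t_{0.005, 291} = 2.592829.
Margin = t* × SE = 2.592829 × 0.0419999 = 0.108899.
CI: 0.219 ± 0.108899 → (0.1101, 0.3279).
With 99% confidence, each one-unit increase in waist circumference is associated with a change of between 0.1101 and 0.3279 % in body fat percentage.

(0.1101, 0.3279)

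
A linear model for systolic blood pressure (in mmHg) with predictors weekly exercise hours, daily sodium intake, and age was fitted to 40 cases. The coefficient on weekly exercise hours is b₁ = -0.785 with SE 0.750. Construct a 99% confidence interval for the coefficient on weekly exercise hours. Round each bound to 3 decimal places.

(-2.825, 1.255)

df = n − k − 1 = 40 − 3 − 1 = 36.
t* = t_{0.005, 36} = 2.719485.
Margin = t* × SE = 2.719485 × 0.750 = 2.03961.
CI: -0.785 ± 2.03961 → (-2.825, 1.255).
With 99% confidence, each one-unit increase in weekly exercise hours is associated with a change of between -2.825 and 1.255 mmHg in systolic blood pressure, holding the other predictors fixed.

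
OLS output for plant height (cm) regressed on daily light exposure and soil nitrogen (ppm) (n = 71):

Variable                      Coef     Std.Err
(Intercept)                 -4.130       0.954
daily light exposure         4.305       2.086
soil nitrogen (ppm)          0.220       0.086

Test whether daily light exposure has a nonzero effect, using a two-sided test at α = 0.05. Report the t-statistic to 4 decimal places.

t = 2.0638

Read off: b = 4.305, SE = 2.086 for daily light exposure.
H₀: β₁ = 0 vs H₁: β₁ ≠ 0.
t = 4.305 / 2.086 = 2.0638.
df = n − k − 1 = 71 − 2 − 1 = 68.
Two-sided p ≈ 0.0429, which is < 0.05, so reject H₀.
There is evidence that daily light exposure is associated with plant height, holding the other predictors fixed.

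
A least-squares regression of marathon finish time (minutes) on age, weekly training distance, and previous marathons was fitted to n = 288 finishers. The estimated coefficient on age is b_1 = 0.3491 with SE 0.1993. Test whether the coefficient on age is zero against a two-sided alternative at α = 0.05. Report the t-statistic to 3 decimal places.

H₀: β₁ = 0 vs H₁: β₁ ≠ 0.
t = (b_1 − β₁⁰)/SE = 0.3491 / 0.1993 = 1.752.
df = n − k − 1 = 288 − 3 − 1 = 284.
Two-sided p ≈ 0.0809, which is ≥ 0.05, so fail to reject H₀.
The data do not give significant evidence of an association between age and marathon finish time, after adjusting for the other predictors.

t = 1.752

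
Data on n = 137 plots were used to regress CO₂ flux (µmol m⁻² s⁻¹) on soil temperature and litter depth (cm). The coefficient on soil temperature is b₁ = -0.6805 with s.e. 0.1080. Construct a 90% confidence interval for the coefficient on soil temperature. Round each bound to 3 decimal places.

(-0.859, -0.502)

df = n − k − 1 = 137 − 2 − 1 = 134.
t* = t_{0.05, 134} = 1.656305.
Margin = t* × SE = 1.656305 × 0.1080 = 0.17888.
CI: -0.6805 ± 0.17888 → (-0.859, -0.502).
With 90% confidence, each one-unit increase in soil temperature is associated with a change of between -0.859 and -0.502 µmol m⁻² s⁻¹ in CO₂ flux, holding the other predictors fixed.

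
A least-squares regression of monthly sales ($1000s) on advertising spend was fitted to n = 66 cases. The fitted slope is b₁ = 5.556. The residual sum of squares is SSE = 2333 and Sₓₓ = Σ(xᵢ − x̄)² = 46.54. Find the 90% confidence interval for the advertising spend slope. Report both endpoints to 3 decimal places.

(4.079, 7.033)

MSE = SSE/(n − 2) = 2333/64 = 36.4531.
SE(b₁) = √(MSE/Sₓₓ) = √(36.4531/46.54) = 0.885022.
df = n − 2 = 64.
t* = t_{0.05, 64} = 1.669013.
Margin = t* × SE = 1.669013 × 0.885022 = 1.47711.
CI: 5.556 ± 1.47711 → (4.079, 7.033).
With 90% confidence, each one-unit increase in advertising spend is associated with a change of between 4.079 and 7.033 $1000s in monthly sales.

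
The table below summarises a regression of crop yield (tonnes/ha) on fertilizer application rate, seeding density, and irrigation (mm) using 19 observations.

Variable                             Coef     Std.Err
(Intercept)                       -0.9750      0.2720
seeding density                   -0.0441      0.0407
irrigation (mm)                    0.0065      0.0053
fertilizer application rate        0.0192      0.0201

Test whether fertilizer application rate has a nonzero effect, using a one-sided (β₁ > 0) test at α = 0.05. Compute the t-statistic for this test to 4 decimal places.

t = 0.9552

Read off: b = 0.0192, SE = 0.0201 for fertilizer application rate.
H₀: β₁ = 0 vs H₁: β₁ > 0.
t = 0.0192 / 0.0201 = 0.9552.
df = n − k − 1 = 19 − 3 − 1 = 15.
One-sided p ≈ 0.1773, which is ≥ 0.05, so fail to reject H₀.
The data do not give significant evidence that the true slope on fertilizer application rate is positive, holding the other predictors fixed.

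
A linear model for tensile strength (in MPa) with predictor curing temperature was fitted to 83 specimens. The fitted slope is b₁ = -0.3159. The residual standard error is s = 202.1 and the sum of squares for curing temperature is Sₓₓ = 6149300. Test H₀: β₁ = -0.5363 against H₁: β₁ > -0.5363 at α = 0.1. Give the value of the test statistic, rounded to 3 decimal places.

SE(b₁) = s/√Sₓₓ = 202.1/√6149300 = 0.0814992.
t = (-0.3159 − (-0.5363)) / 0.0814992 = 2.704.
df = n − 2 = 81.
One-sided p ≈ 0.0042, which is < 0.1, so reject H₀.
There is evidence that the true slope on curing temperature exceeds -0.5363 MPa per unit.

t = 2.704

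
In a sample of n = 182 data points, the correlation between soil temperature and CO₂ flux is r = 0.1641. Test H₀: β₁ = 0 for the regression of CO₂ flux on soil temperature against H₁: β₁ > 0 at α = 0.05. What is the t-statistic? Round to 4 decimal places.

t = r·√(n − 2)/√(1 − r²) = 0.1641·√180/√0.973071 = 2.2319.
df = n − 2 = 180.
One-sided p ≈ 0.0134, which is < 0.05, so reject H₀.
There is evidence of a linear association between soil temperature and CO₂ flux.

t = 2.2319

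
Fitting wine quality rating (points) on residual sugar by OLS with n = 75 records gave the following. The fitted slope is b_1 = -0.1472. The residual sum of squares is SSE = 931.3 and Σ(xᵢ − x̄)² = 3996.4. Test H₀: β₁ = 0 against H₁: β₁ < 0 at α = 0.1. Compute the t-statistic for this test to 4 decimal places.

t = -2.6053

MSE = SSE/(n − 2) = 931.3/73 = 12.7575.
SE(b_1) = √(MSE/Sₓₓ) = √(12.7575/3996.4) = 0.0565001.
t = -0.1472 / 0.0565001 = -2.6053.
df = n − 2 = 73.
One-sided p ≈ 0.0056, which is < 0.1, so reject H₀.
There is evidence that the true slope on residual sugar is negative.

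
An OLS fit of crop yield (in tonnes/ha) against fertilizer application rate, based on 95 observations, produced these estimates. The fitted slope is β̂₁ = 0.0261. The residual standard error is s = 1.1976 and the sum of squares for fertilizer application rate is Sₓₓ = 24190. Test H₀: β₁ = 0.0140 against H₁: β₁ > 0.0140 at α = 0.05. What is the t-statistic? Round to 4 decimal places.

SE(β̂₁) = s/√Sₓₓ = 1.1976/√24190 = 0.00770006.
t = (0.0261 − 0.0140) / 0.00770006 = 1.5714.
df = n − 2 = 93.
One-sided p ≈ 0.0597, which is ≥ 0.05, so fail to reject H₀.
The data do not give significant evidence that the true slope on fertilizer application rate exceeds 0.0140 tonnes/ha per unit.

t = 1.5714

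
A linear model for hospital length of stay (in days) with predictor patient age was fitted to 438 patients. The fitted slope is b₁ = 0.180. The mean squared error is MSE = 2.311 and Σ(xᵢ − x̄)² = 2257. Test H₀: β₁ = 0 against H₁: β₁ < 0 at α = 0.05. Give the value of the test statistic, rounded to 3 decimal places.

SE(b₁) = √(MSE/Sₓₓ) = √(2.311/2257) = 0.0319988.
t = 0.180 / 0.0319988 = 5.625.
df = n − 2 = 436.
One-sided p ≈ 1.0000, which is ≥ 0.05, so fail to reject H₀.
The data do not give significant evidence that the true slope on patient age is negative.

t = 5.625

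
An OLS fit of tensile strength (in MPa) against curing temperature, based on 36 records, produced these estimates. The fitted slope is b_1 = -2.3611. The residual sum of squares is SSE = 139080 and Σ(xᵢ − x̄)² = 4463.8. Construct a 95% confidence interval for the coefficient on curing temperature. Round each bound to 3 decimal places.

MSE = SSE/(n − 2) = 139080/34 = 4090.59.
SE(b_1) = √(MSE/Sₓₓ) = √(4090.59/4463.8) = 0.957283.
df = n − 2 = 34.
t* = t_{0.025, 34} = 2.032245.
Margin = t* × SE = 2.032245 × 0.957283 = 1.94543.
CI: -2.3611 ± 1.94543 → (-4.307, -0.416).
With 95% confidence, each one-unit increase in curing temperature is associated with a change of between -4.307 and -0.416 MPa in tensile strength.

(-4.307, -0.416)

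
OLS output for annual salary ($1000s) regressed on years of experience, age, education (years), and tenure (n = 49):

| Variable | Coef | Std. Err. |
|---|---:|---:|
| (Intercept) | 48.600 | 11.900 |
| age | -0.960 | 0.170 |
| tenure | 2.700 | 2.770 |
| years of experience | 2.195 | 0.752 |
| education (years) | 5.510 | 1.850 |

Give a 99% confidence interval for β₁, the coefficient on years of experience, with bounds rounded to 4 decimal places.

Read off: b = 2.195, SE = 0.752 for years of experience.
df = n − k − 1 = 49 − 4 − 1 = 44.
t* = t_{0.005, 44} = 2.692278.
Margin = t* × SE = 2.692278 × 0.752 = 2.024593.
CI: 2.195 ± 2.024593 → (0.1704, 4.2196).

(0.1704, 4.2196)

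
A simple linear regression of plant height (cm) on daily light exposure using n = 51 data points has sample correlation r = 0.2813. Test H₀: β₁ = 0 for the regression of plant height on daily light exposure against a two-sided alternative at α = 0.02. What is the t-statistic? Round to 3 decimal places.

t = r·√(n − 2)/√(1 − r²) = 0.2813·√49/√0.92087 = 2.052.
df = n − 2 = 49.
Two-sided p ≈ 0.0455, which is ≥ 0.02, so fail to reject H₀.
The data do not give significant evidence of a linear association between daily light exposure and plant height.

t = 2.052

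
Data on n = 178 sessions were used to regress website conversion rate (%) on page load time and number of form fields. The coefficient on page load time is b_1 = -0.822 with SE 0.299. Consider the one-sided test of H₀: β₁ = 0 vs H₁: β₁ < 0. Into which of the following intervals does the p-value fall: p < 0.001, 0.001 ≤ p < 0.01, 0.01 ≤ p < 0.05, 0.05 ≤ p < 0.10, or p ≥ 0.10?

t = -0.822 / 0.299 = -2.749.
df = n − k − 1 = 178 − 2 − 1 = 175.
One-sided p = P(T_{175} < t) ≈ 0.0033.
So 0.001 ≤ p < 0.01.

0.001 ≤ p < 0.01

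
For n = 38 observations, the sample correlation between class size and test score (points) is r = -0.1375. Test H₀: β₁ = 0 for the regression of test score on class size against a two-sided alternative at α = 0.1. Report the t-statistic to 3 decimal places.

t = -0.833

t = r·√(n − 2)/√(1 − r²) = -0.1375·√36/√0.981094 = -0.833.
df = n − 2 = 36.
Two-sided p ≈ 0.4104, which is ≥ 0.1, so fail to reject H₀.
The data do not give significant evidence of a linear association between class size and test score.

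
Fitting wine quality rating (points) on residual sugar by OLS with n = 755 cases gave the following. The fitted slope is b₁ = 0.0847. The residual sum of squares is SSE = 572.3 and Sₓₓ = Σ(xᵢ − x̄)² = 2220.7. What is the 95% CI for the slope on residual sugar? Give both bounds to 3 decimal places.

(0.048, 0.121)

MSE = SSE/(n − 2) = 572.3/753 = 0.760027.
SE(b₁) = √(MSE/Sₓₓ) = √(0.760027/2220.7) = 0.0184999.
df = n − 2 = 753.
t* = t_{0.025, 753} = 1.963119.
Margin = t* × SE = 1.963119 × 0.0184999 = 0.03632.
CI: 0.0847 ± 0.03632 → (0.048, 0.121).
With 95% confidence, each one-unit increase in residual sugar is associated with a change of between 0.048 and 0.121 points in wine quality rating.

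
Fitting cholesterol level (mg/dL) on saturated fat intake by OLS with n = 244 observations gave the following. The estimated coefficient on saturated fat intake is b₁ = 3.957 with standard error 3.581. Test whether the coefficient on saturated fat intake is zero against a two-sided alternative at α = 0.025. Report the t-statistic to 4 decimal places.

H₀: β₁ = 0 vs H₁: β₁ ≠ 0.
t = (b₁ − β₁⁰)/SE = 3.957 / 3.581 = 1.1050.
df = n − 2 = 244 − 2 = 242.
Two-sided p ≈ 0.2703, which is ≥ 0.025, so fail to reject H₀.
The data do not give significant evidence of an association between saturated fat intake and cholesterol level.

t = 1.1050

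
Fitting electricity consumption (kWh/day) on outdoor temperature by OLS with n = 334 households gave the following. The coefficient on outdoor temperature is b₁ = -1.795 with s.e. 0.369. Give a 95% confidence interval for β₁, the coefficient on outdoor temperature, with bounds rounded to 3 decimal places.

df = n − 2 = 334 − 2 = 332.
t* = t_{0.025, 332} = 1.967135.
Margin = t* × SE = 1.967135 × 0.369 = 0.72587.
CI: -1.795 ± 0.72587 → (-2.521, -1.069).
With 95% confidence, each one-unit increase in outdoor temperature is associated with a change of between -2.521 and -1.069 kWh/day in electricity consumption.

(-2.521, -1.069)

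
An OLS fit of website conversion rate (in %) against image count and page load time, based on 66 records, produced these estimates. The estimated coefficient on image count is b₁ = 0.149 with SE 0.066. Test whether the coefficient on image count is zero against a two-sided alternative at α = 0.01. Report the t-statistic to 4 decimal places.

t = 2.2576

H₀: β₁ = 0 vs H₁: β₁ ≠ 0.
t = (b₁ − β₁⁰)/SE = 0.149 / 0.066 = 2.2576.
df = n − k − 1 = 66 − 2 − 1 = 63.
Two-sided p ≈ 0.0274, which is ≥ 0.01, so fail to reject H₀.
The data do not give significant evidence of an association between image count and website conversion rate, after adjusting for the other predictors.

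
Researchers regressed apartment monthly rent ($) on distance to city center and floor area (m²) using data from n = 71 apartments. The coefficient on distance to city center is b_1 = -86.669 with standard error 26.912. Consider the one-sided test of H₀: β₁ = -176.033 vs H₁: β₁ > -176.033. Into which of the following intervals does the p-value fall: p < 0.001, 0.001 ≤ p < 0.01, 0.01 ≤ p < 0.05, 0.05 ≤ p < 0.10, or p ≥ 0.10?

t = (-86.669 − (-176.033)) / 26.912 = 3.321.
df = n − k − 1 = 71 − 2 − 1 = 68.
One-sided p = P(T_{68} > t) ≈ 0.0007.
So p < 0.001.

p < 0.001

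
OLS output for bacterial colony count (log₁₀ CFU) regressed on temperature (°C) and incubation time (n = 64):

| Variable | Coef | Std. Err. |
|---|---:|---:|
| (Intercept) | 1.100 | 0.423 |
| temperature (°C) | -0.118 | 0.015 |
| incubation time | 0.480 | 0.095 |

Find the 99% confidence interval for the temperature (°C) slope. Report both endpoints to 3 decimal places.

(-0.158, -0.078)

Read off: b = -0.118, SE = 0.015 for temperature (°C).
df = n − k − 1 = 64 − 2 − 1 = 61.
t* = t_{0.005, 61} = 2.658857.
Margin = t* × SE = 2.658857 × 0.015 = 0.03988.
CI: -0.118 ± 0.03988 → (-0.158, -0.078).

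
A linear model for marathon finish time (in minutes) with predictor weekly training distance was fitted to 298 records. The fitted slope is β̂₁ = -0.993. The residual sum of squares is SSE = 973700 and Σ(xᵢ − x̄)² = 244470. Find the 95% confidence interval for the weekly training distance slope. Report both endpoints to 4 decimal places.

(-1.2213, -0.7647)

MSE = SSE/(n − 2) = 973700/296 = 3289.53.
SE(β̂₁) = √(MSE/Sₓₓ) = √(3289.53/244470) = 0.115999.
df = n − 2 = 296.
t* = t_{0.025, 296} = 1.968011.
Margin = t* × SE = 1.968011 × 0.115999 = 0.228287.
CI: -0.993 ± 0.228287 → (-1.2213, -0.7647).
With 95% confidence, each one-unit increase in weekly training distance is associated with a change of between -1.2213 and -0.7647 minutes in marathon finish time.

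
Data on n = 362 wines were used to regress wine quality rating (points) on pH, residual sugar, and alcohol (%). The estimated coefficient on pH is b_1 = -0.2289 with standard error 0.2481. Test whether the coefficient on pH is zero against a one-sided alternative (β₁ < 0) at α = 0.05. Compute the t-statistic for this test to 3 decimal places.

t = -0.923

H₀: β₁ = 0 vs H₁: β₁ < 0.
t = (b_1 − β₁⁰)/SE = -0.2289 / 0.2481 = -0.923.
df = n − k − 1 = 362 − 3 − 1 = 358.
One-sided p ≈ 0.1784, which is ≥ 0.05, so fail to reject H₀.
The data do not give significant evidence that the true slope on pH is negative, holding the other predictors fixed.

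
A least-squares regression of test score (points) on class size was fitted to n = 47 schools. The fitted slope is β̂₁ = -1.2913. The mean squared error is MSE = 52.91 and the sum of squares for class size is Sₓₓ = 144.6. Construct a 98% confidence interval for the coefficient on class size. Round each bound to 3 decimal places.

SE(β̂₁) = √(MSE/Sₓₓ) = √(52.91/144.6) = 0.604902.
df = n − 2 = 45.
t* = t_{0.01, 45} = 2.412116.
Margin = t* × SE = 2.412116 × 0.604902 = 1.45909.
CI: -1.2913 ± 1.45909 → (-2.750, 0.168).
With 98% confidence, each one-unit increase in class size is associated with a change of between -2.750 and 0.168 points in test score.

(-2.750, 0.168)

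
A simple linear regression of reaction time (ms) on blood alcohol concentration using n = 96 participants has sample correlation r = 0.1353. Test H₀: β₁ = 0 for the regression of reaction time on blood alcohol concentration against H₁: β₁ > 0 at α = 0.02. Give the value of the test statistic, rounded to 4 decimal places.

t = r·√(n − 2)/√(1 − r²) = 0.1353·√94/√0.981694 = 1.3240.
df = n − 2 = 94.
One-sided p ≈ 0.0944, which is ≥ 0.02, so fail to reject H₀.
The data do not give significant evidence of a linear association between blood alcohol concentration and reaction time.

t = 1.3240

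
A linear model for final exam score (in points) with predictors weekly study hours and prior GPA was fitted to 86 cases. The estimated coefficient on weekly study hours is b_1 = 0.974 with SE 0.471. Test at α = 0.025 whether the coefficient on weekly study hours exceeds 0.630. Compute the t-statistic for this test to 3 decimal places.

t = 0.730

H₀: β₁ = 0.630 vs H₁: β₁ > 0.630.
t = (b_1 − β₁⁰)/SE = (0.974 − 0.630) / 0.471 = 0.730.
df = n − k − 1 = 86 − 2 − 1 = 83.
One-sided p ≈ 0.2336, which is ≥ 0.025, so fail to reject H₀.
The data do not give significant evidence that the true slope on weekly study hours exceeds 0.630 points per unit, holding the other predictors fixed.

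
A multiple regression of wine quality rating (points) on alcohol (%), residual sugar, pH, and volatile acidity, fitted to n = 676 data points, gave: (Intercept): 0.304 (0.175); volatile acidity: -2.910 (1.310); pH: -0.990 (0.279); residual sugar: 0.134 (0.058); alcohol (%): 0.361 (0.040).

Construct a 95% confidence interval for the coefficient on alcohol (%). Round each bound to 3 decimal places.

Read off: b = 0.361, SE = 0.040 for alcohol (%).
df = n − k − 1 = 676 − 4 − 1 = 671.
t* = t_{0.025, 671} = 1.963506.
Margin = t* × SE = 1.963506 × 0.040 = 0.07854.
CI: 0.361 ± 0.07854 → (0.282, 0.440).

(0.282, 0.440)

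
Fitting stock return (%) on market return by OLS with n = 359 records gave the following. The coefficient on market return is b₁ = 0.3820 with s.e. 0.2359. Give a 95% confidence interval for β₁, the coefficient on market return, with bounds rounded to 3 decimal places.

df = n − 2 = 359 − 2 = 357.
t* = t_{0.025, 357} = 1.966631.
Margin = t* × SE = 1.966631 × 0.2359 = 0.46393.
CI: 0.3820 ± 0.46393 → (-0.082, 0.846).
With 95% confidence, each one-unit increase in market return is associated with a change of between -0.082 and 0.846 % in stock return.

(-0.082, 0.846)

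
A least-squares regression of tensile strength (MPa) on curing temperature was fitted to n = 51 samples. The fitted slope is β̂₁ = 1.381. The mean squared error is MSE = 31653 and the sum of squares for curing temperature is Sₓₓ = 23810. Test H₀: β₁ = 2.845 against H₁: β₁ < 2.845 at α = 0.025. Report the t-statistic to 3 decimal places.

t = -1.270

SE(β̂₁) = √(MSE/Sₓₓ) = √(31653/23810) = 1.153.
t = (1.381 − 2.845) / 1.153 = -1.270.
df = n − 2 = 49.
One-sided p ≈ 0.1051, which is ≥ 0.025, so fail to reject H₀.
The data do not give significant evidence that the true slope on curing temperature is below 2.845 MPa per unit.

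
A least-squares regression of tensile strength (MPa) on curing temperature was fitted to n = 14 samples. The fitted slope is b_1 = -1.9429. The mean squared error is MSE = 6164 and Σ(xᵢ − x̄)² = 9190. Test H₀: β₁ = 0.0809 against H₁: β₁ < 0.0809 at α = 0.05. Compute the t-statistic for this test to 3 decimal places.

t = -2.471

SE(b_1) = √(MSE/Sₓₓ) = √(6164/9190) = 0.81898.
t = (-1.9429 − 0.0809) / 0.81898 = -2.471.
df = n − 2 = 12.
One-sided p ≈ 0.0147, which is < 0.05, so reject H₀.
There is evidence that the true slope on curing temperature is below 0.0809 MPa per unit.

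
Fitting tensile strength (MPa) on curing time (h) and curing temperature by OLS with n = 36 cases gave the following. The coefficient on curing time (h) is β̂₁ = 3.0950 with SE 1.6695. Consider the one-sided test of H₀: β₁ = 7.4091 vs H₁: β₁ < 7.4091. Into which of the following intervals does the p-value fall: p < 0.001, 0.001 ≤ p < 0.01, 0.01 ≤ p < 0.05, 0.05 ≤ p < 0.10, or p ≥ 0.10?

0.001 ≤ p < 0.01

t = (3.0950 − 7.4091) / 1.6695 = -2.584.
df = n − k − 1 = 36 − 2 − 1 = 33.
One-sided p = P(T_{33} < t) ≈ 0.0072.
So 0.001 ≤ p < 0.01.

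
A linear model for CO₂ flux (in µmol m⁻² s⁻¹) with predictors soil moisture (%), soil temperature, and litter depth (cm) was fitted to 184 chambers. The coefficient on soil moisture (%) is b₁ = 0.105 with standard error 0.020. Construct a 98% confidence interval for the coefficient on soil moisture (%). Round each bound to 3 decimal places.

df = n − k − 1 = 184 − 3 − 1 = 180.
t* = t_{0.01, 180} = 2.347243.
Margin = t* × SE = 2.347243 × 0.020 = 0.04694.
CI: 0.105 ± 0.04694 → (0.058, 0.152).
With 98% confidence, each one-unit increase in soil moisture (%) is associated with a change of between 0.058 and 0.152 µmol m⁻² s⁻¹ in CO₂ flux, holding the other predictors fixed.

(0.058, 0.152)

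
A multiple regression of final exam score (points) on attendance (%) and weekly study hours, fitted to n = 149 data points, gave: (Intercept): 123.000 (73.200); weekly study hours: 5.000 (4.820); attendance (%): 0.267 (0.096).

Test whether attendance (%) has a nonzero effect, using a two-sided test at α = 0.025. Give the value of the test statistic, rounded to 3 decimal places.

Read off: b = 0.267, SE = 0.096 for attendance (%).
H₀: β₁ = 0 vs H₁: β₁ ≠ 0.
t = 0.267 / 0.096 = 2.781.
df = n − k − 1 = 149 − 2 − 1 = 146.
Two-sided p ≈ 0.0061, which is < 0.025, so reject H₀.
There is evidence that attendance (%) is associated with final exam score, holding the other predictors fixed.

t = 2.781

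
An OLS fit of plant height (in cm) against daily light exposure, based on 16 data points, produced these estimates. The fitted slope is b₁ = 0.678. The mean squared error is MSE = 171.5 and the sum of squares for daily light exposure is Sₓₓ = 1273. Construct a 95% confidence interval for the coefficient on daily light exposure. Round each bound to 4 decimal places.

(-0.1092, 1.4652)

SE(b₁) = √(MSE/Sₓₓ) = √(171.5/1273) = 0.367044.
df = n − 2 = 14.
t* = t_{0.025, 14} = 2.144787.
Margin = t* × SE = 2.144787 × 0.367044 = 0.787231.
CI: 0.678 ± 0.787231 → (-0.1092, 1.4652).
With 95% confidence, each one-unit increase in daily light exposure is associated with a change of between -0.1092 and 1.4652 cm in plant height.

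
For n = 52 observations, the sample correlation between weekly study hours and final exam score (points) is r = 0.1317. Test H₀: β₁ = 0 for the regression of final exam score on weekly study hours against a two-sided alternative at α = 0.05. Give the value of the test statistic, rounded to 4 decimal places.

t = 0.9394

t = r·√(n − 2)/√(1 − r²) = 0.1317·√50/√0.982655 = 0.9394.
df = n − 2 = 50.
Two-sided p ≈ 0.3520, which is ≥ 0.05, so fail to reject H₀.
The data do not give significant evidence of a linear association between weekly study hours and final exam score.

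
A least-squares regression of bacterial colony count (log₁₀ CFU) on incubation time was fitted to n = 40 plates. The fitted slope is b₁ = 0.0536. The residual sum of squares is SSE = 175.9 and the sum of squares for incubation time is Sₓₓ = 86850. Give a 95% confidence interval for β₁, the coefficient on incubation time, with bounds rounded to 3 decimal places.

MSE = SSE/(n − 2) = 175.9/38 = 4.62895.
SE(b₁) = √(MSE/Sₓₓ) = √(4.62895/86850) = 0.00730056.
df = n − 2 = 38.
t* = t_{0.025, 38} = 2.024394.
Margin = t* × SE = 2.024394 × 0.00730056 = 0.01478.
CI: 0.0536 ± 0.01478 → (0.039, 0.068).
With 95% confidence, each one-unit increase in incubation time is associated with a change of between 0.039 and 0.068 log₁₀ CFU in bacterial colony count.

(0.039, 0.068)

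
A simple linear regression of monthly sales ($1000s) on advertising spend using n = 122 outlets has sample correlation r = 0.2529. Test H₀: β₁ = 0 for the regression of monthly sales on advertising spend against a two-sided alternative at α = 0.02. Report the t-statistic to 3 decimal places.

t = r·√(n − 2)/√(1 − r²) = 0.2529·√120/√0.936042 = 2.863.
df = n − 2 = 120.
Two-sided p ≈ 0.0049, which is < 0.02, so reject H₀.
There is evidence of a linear association between advertising spend and monthly sales.

t = 2.863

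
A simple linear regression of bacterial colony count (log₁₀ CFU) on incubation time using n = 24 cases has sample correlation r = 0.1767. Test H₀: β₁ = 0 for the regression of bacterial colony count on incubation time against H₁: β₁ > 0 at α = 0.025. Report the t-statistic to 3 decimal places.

t = r·√(n − 2)/√(1 − r²) = 0.1767·√22/√0.968777 = 0.842.
df = n − 2 = 22.
One-sided p ≈ 0.2044, which is ≥ 0.025, so fail to reject H₀.
The data do not give significant evidence of a linear association between incubation time and bacterial colony count.

t = 0.842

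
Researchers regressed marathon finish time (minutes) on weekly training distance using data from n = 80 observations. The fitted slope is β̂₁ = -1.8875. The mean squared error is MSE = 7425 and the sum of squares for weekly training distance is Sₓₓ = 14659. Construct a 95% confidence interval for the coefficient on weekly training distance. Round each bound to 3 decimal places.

SE(β̂₁) = √(MSE/Sₓₓ) = √(7425/14659) = 0.711699.
df = n − 2 = 78.
t* = t_{0.025, 78} = 1.990847.
Margin = t* × SE = 1.990847 × 0.711699 = 1.41688.
CI: -1.8875 ± 1.41688 → (-3.304, -0.471).
With 95% confidence, each one-unit increase in weekly training distance is associated with a change of between -3.304 and -0.471 minutes in marathon finish time.

(-3.304, -0.471)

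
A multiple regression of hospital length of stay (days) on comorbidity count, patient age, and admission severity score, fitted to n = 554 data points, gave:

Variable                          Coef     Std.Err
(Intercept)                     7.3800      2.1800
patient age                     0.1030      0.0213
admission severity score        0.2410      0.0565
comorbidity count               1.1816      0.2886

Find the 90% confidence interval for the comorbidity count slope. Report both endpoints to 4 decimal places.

(0.7061, 1.6571)

Read off: b = 1.1816, SE = 0.2886 for comorbidity count.
df = n − k − 1 = 554 − 3 − 1 = 550.
t* = t_{0.05, 550} = 1.647629.
Margin = t* × SE = 1.647629 × 0.2886 = 0.475506.
CI: 1.1816 ± 0.475506 → (0.7061, 1.6571).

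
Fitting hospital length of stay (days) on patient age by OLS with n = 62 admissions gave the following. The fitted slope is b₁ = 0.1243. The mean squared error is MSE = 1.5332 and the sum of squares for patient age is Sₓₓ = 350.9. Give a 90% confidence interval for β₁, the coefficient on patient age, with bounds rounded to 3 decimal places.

(0.014, 0.235)

SE(b₁) = √(MSE/Sₓₓ) = √(1.5332/350.9) = 0.066101.
df = n − 2 = 60.
t* = t_{0.05, 60} = 1.670649.
Margin = t* × SE = 1.670649 × 0.066101 = 0.11043.
CI: 0.1243 ± 0.11043 → (0.014, 0.235).
With 90% confidence, each one-unit increase in patient age is associated with a change of between 0.014 and 0.235 days in hospital length of stay.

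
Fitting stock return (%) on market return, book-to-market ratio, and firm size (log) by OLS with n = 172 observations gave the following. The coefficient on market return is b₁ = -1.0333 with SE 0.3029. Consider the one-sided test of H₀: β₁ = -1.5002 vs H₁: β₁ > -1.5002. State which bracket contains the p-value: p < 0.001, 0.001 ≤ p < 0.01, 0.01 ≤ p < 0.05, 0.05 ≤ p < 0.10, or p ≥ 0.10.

t = (-1.0333 − (-1.5002)) / 0.3029 = 1.541.
df = n − k − 1 = 172 − 3 − 1 = 168.
One-sided p = P(T_{168} > t) ≈ 0.0625.
So 0.05 ≤ p < 0.10.

0.05 ≤ p < 0.10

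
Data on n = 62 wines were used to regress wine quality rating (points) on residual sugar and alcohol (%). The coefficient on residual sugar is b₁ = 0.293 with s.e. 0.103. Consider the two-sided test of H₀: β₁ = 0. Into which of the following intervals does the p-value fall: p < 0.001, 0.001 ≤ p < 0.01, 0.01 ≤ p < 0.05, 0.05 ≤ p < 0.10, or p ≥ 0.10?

0.001 ≤ p < 0.01

t = 0.293 / 0.103 = 2.845.
df = n − k − 1 = 62 − 2 − 1 = 59.
Two-sided p = 2·P(T_{59} > |t|) ≈ 0.0061.
So 0.001 ≤ p < 0.01.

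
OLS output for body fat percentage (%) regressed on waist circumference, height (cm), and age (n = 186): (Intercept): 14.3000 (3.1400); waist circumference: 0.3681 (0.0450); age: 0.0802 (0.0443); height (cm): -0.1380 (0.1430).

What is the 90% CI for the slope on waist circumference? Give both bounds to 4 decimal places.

(0.2937, 0.4425)

Read off: b = 0.3681, SE = 0.0450 for waist circumference.
df = n − k − 1 = 186 − 3 − 1 = 182.
t* = t_{0.05, 182} = 1.653269.
Margin = t* × SE = 1.653269 × 0.0450 = 0.074397.
CI: 0.3681 ± 0.074397 → (0.2937, 0.4425).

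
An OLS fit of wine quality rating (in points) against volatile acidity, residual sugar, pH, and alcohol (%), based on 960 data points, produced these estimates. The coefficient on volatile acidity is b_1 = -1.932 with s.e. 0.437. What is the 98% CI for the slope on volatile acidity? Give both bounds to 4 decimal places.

(-2.9503, -0.9137)

df = n − k − 1 = 960 − 4 − 1 = 955.
t* = t_{0.01, 955} = 2.330259.
Margin = t* × SE = 2.330259 × 0.437 = 1.018323.
CI: -1.932 ± 1.018323 → (-2.9503, -0.9137).
With 98% confidence, each one-unit increase in volatile acidity is associated with a change of between -2.9503 and -0.9137 points in wine quality rating, holding the other predictors fixed.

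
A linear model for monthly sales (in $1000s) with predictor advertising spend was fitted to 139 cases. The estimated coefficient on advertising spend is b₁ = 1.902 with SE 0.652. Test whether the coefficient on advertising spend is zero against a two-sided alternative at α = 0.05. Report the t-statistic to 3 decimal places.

t = 2.917

H₀: β₁ = 0 vs H₁: β₁ ≠ 0.
t = (b₁ − β₁⁰)/SE = 1.902 / 0.652 = 2.917.
df = n − 2 = 139 − 2 = 137.
Two-sided p ≈ 0.0041, which is < 0.05, so reject H₀.
There is evidence that advertising spend is associated with monthly sales.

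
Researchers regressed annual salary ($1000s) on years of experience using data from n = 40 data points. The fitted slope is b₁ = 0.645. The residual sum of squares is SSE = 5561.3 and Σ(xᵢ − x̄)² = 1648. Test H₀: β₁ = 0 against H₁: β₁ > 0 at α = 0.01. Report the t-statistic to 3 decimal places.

t = 2.164

MSE = SSE/(n − 2) = 5561.3/38 = 146.35.
SE(b₁) = √(MSE/Sₓₓ) = √(146.35/1648) = 0.298001.
t = 0.645 / 0.298001 = 2.164.
df = n − 2 = 38.
One-sided p ≈ 0.0184, which is ≥ 0.01, so fail to reject H₀.
The data do not give significant evidence that the true slope on years of experience is positive.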